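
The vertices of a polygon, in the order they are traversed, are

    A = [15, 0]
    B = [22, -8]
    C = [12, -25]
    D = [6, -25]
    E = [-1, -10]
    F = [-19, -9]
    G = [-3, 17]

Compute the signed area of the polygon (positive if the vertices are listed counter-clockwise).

-797.5

Apply the shoelace formula: 2A = Σ (x_i·y_{i+1} − x_{i+1}·y_i), indices taken mod 7.
Σ = (-120) + (-454) + (-150) + (-85) + (-181) + (-350) + (-255) = -1595
Signed area = Σ/2 = -797.5 (negative ⇒ clockwise traversal).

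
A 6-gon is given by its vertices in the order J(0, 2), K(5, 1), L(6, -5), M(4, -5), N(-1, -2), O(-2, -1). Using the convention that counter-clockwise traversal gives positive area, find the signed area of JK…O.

-35.5

J→K: (0)(1) − (5)(2) = -10
K→L: (5)(-5) − (6)(1) = -31
L→M: (6)(-5) − (4)(-5) = -10
M→N: (4)(-2) − (-1)(-5) = -13
N→O: (-1)(-1) − (-2)(-2) = -3
O→J: (-2)(2) − (0)(-1) = -4
Σ = -71
Signed area = Σ/2 = -35.5 (negative ⇒ clockwise traversal).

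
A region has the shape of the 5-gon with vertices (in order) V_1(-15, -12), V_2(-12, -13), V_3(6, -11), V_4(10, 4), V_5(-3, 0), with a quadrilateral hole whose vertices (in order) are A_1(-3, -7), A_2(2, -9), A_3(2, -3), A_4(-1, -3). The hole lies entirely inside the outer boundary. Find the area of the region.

Outer boundary:
Apply the shoelace formula: 2A = Σ (x_i·y_{i+1} − x_{i+1}·y_i), indices taken mod 5.
Σ = (51) + (210) + (134) + (12) + (36) = 443
Area = |Σ|/2 = 221.5.
Hole:
Apply the shoelace formula: 2A = Σ (x_i·y_{i+1} − x_{i+1}·y_i), indices taken mod 4.
Σ = (41) + (12) + (-9) + (-2) = 42
Area = |Σ|/2 = 21.
Net area = 221.5 − 21 = 200.5.

200.5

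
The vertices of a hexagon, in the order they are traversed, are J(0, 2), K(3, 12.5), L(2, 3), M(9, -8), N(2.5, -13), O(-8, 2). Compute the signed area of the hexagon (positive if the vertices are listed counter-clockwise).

J→K: (0)(12.5) − (3)(2) = -6
K→L: (3)(3) − (2)(12.5) = -16
L→M: (2)(-8) − (9)(3) = -43
M→N: (9)(-13) − (2.5)(-8) = -97
N→O: (2.5)(2) − (-8)(-13) = -99
O→J: (-8)(2) − (0)(2) = -16
Σ = -277
Signed area = Σ/2 = -138.5 (negative ⇒ clockwise traversal).

-138.5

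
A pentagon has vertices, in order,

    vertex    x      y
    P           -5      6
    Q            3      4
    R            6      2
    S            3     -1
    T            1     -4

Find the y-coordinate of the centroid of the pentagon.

473/279

Apply Gauss's area formula. First the cross-terms c_i = x_i·y_{i+1} − x_{i+1}·y_i:
  -38, -18, -12, -11, -14  ⇒  2A = -93, A = -46.5.
Then Σ (y_i + y_{i+1})·c_i = -473, so ȳ = -473 / (6·(-46.5)) = 473/279.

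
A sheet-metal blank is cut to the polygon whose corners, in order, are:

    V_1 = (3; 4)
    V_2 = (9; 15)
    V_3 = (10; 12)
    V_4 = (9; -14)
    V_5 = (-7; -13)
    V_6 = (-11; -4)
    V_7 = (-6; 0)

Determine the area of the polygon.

Cross-terms: 9, -42, -248, -215, -115, -24, -24  ⇒  Σ = -659
Area = |Σ|/2 = 329.5.

329.5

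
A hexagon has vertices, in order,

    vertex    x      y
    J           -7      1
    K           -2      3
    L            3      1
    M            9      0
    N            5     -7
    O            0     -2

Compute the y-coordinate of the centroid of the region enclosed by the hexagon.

-208/189

Apply the surveyor's formula. First the cross-terms c_i = x_i·y_{i+1} − x_{i+1}·y_i:
  -19, -11, -9, -63, -10, -14  ⇒  2A = -126, A = -63.
Then Σ (y_i + y_{i+1})·c_i = 416, so ȳ = 416 / (6·(-63)) = -208/189.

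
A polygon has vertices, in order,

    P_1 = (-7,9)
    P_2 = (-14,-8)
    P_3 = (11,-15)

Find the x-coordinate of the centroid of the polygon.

-10/3

Apply the surveyor's formula. First the cross-terms c_i = x_i·y_{i+1} − x_{i+1}·y_i:
  182, 298, -6  ⇒  2A = 474, A = 237.
Then Σ (x_i + x_{i+1})·c_i = -4740, so x̄ = -4740 / (6·237) = -10/3.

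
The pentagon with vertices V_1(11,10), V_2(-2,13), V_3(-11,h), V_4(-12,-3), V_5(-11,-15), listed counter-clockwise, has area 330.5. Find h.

12

The doubled signed area Σ (x_i y_{i+1} − x_{i+1} y_i) is linear in h.
With h=0 it equals 541; the coefficient of h is 10 (from the two edges through V_3).
So 10·h + 541 = 2·330.5 = 661 ⇒ h = 12.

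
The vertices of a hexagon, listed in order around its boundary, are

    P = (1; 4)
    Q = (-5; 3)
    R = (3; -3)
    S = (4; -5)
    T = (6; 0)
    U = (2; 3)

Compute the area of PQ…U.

39.5

Σ = (23) + (6) + (-3) + (30) + (18) + (5) = 79
Area = |Σ|/2 = 39.5.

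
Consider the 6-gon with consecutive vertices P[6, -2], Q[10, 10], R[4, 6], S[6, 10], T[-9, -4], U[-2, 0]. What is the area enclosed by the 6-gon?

83

Σ = (80) + (20) + (4) + (66) + (-8) + (4) = 166
Area = |Σ|/2 = 83.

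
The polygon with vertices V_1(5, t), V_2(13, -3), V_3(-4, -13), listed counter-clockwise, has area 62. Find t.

Write out the shoelace sum; only the two edges meeting at V_1 involve t:
2·Area = [((-4)·t − 5·(-13)) + (5·(-3) − 13·t)] + -181
       = -17·t + -131 = 124
⇒ t = -15.

-15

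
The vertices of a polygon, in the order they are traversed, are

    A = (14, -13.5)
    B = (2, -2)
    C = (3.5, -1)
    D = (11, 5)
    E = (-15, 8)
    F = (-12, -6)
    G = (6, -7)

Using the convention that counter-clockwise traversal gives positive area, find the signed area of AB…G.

259.25

Apply the shoelace (surveyor's) formula: 2A = Σ (x_i·y_{i+1} − x_{i+1}·y_i), indices taken mod 7.
Cross-terms: -1, 5, 28.5, 163, 186, 120, 17  ⇒  Σ = 518.5
Signed area = Σ/2 = 259.25 (positive ⇒ counter-clockwise traversal).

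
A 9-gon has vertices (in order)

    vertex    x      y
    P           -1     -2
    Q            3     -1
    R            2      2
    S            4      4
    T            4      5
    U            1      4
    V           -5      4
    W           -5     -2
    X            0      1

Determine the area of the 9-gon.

40

Apply the shoelace formula: 2A = Σ (x_i·y_{i+1} − x_{i+1}·y_i), indices taken mod 9.
Σ = (7) + (8) + (0) + (4) + (11) + (24) + (30) + (-5) + (1) = 80
Area = |Σ|/2 = 40.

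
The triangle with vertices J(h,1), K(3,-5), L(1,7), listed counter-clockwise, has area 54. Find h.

-7

Write out the shoelace sum; only the two edges meeting at J involve h:
2·Area = [(1·1 − h·7) + (h·(-5) − 3·1)] + 26
       = -12·h + 24 = 108
⇒ h = -7.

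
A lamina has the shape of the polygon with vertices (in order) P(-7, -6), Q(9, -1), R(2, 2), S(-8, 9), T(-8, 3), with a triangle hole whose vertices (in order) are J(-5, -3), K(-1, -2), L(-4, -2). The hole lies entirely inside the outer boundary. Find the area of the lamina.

Outer boundary:
Apply the shoelace formula: 2A = Σ (x_i·y_{i+1} − x_{i+1}·y_i), indices taken mod 5.
Σ = (61) + (20) + (34) + (48) + (69) = 232
Area = |Σ|/2 = 116.
Hole:
Apply the shoelace (surveyor's) formula: 2A = Σ (x_i·y_{i+1} − x_{i+1}·y_i), indices taken mod 3.
Σ = (7) + (-6) + (2) = 3
Area = |Σ|/2 = 1.5.
Net area = 116 − 1.5 = 114.5.

114.5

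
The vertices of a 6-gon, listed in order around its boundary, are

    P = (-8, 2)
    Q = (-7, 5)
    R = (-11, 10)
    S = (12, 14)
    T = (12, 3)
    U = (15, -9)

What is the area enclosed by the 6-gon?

P→Q: (-8)(5) − (-7)(2) = -26
Q→R: (-7)(10) − (-11)(5) = -15
R→S: (-11)(14) − (12)(10) = -274
S→T: (12)(3) − (12)(14) = -132
T→U: (12)(-9) − (15)(3) = -153
U→P: (15)(2) − (-8)(-9) = -42
Σ = -642
Area = |Σ|/2 = 321.

321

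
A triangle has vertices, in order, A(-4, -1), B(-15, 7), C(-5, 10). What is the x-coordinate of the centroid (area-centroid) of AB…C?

-8

Apply the shoelace formula. First the cross-terms c_i = x_i·y_{i+1} − x_{i+1}·y_i:
  -43, -115, 45  ⇒  2A = -113, A = -56.5.
Then Σ (x_i + x_{i+1})·c_i = 2712, so x̄ = 2712 / (6·(-56.5)) = -8.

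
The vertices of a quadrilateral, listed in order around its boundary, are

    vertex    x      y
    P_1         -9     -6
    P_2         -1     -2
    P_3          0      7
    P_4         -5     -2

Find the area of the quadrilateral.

26

Apply the surveyor's formula: 2A = Σ (x_i·y_{i+1} − x_{i+1}·y_i), indices taken mod 4.
Cross-terms: 12, -7, 35, 12  ⇒  Σ = 52
Area = |Σ|/2 = 26.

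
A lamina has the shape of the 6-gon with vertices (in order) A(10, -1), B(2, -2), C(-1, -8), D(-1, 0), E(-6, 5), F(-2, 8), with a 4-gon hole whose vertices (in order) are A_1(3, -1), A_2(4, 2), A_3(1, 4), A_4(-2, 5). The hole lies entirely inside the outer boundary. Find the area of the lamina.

70.5

Outer boundary:
A→B: (10)(-2) − (2)(-1) = -18
B→C: (2)(-8) − (-1)(-2) = -18
C→D: (-1)(0) − (-1)(-8) = -8
D→E: (-1)(5) − (-6)(0) = -5
E→F: (-6)(8) − (-2)(5) = -38
F→A: (-2)(-1) − (10)(8) = -78
Σ = -165
Area = |Σ|/2 = 82.5.
Hole:
Apply the shoelace formula: 2A = Σ (x_i·y_{i+1} − x_{i+1}·y_i), indices taken mod 4.
A_1→A_2: (3)(2) − (4)(-1) = 10
A_2→A_3: (4)(4) − (1)(2) = 14
A_3→A_4: (1)(5) − (-2)(4) = 13
A_4→A_1: (-2)(-1) − (3)(5) = -13
Σ = 24
Area = |Σ|/2 = 12.
Net area = 82.5 − 12 = 70.5.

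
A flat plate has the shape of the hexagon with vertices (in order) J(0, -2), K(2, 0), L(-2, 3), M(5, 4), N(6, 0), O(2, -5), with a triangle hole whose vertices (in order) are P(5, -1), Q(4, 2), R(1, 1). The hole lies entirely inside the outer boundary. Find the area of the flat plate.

Outer boundary:
Apply Gauss's area formula: 2A = Σ (x_i·y_{i+1} − x_{i+1}·y_i), indices taken mod 6.
Σ = (4) + (6) + (-23) + (-24) + (-30) + (-4) = -71
Area = |Σ|/2 = 35.5.
Hole:
Σ = (14) + (2) + (-6) = 10
Area = |Σ|/2 = 5.
Net area = 35.5 − 5 = 30.5.

30.5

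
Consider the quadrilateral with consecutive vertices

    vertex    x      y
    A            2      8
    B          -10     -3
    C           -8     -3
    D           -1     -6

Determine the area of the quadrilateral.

Σ = (74) + (6) + (45) + (4) = 129
Area = |Σ|/2 = 64.5.

64.5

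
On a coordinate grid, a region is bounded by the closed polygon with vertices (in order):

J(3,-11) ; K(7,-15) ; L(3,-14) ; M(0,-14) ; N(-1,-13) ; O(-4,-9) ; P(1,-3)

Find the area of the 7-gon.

50.5

Apply the shoelace (surveyor's) formula: 2A = Σ (x_i·y_{i+1} − x_{i+1}·y_i), indices taken mod 7.
Cross-terms: 32, -53, -42, -14, -43, 21, -2  ⇒  Σ = -101
Area = |Σ|/2 = 50.5.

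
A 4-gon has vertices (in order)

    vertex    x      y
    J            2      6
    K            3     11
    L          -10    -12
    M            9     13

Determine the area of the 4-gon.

42

Apply the surveyor's formula: 2A = Σ (x_i·y_{i+1} − x_{i+1}·y_i), indices taken mod 4.
Σ = (4) + (74) + (-22) + (28) = 84
Area = |Σ|/2 = 42.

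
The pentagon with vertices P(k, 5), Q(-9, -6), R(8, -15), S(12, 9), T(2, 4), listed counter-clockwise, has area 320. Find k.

Write out the shoelace sum; only the two edges meeting at P involve k:
2·Area = [(2·5 − k·4) + (k·(-6) − (-9)·5)] + 465
       = -10·k + 520 = 640
⇒ k = -12.

-12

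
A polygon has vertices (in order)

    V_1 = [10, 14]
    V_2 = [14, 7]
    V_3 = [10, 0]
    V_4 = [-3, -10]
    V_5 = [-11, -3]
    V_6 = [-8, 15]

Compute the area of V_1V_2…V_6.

Apply the shoelace (surveyor's) formula: 2A = Σ (x_i·y_{i+1} − x_{i+1}·y_i), indices taken mod 6.
Σ = (-126) + (-70) + (-100) + (-101) + (-189) + (-262) = -848
Area = |Σ|/2 = 424.

424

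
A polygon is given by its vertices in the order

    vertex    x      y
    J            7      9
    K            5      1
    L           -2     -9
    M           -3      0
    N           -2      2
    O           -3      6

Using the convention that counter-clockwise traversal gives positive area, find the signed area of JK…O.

Apply Gauss's area formula: 2A = Σ (x_i·y_{i+1} − x_{i+1}·y_i), indices taken mod 6.
Cross-terms: -38, -43, -27, -6, -6, -69  ⇒  Σ = -189
Signed area = Σ/2 = -94.5 (negative ⇒ clockwise traversal).

-94.5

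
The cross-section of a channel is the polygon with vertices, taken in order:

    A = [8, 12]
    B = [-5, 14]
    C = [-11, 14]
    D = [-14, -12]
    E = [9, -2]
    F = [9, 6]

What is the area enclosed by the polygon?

Cross-terms: 172, 84, 328, 136, 72, 60  ⇒  Σ = 852
Area = |Σ|/2 = 426.

426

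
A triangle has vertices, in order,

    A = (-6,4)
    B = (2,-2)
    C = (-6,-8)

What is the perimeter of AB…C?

32

|AB| = √((8)² + (-6)²) = √100 = 10
|BC| = √((-8)² + (-6)²) = √100 = 10
|CA| = √((0)² + (12)²) = √144 = 12
Perimeter = 10 + 10 + 12 = 32.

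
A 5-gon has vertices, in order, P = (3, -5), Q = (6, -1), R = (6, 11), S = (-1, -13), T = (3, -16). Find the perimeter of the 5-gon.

58

|PQ| = √((3)² + (4)²) = √25 = 5
|QR| = √((0)² + (12)²) = √144 = 12
|RS| = √((-7)² + (-24)²) = √625 = 25
|ST| = √((4)² + (-3)²) = √25 = 5
|TP| = √((0)² + (11)²) = √121 = 11
Perimeter = 5 + 12 + 25 + 5 + 11 = 58.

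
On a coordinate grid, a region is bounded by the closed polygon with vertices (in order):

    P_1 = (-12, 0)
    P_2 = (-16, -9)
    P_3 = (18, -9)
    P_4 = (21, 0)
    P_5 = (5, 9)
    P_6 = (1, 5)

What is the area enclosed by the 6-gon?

Apply the shoelace formula: 2A = Σ (x_i·y_{i+1} − x_{i+1}·y_i), indices taken mod 6.
Cross-terms: 108, 306, 189, 189, 16, 60  ⇒  Σ = 868
Area = |Σ|/2 = 434.

434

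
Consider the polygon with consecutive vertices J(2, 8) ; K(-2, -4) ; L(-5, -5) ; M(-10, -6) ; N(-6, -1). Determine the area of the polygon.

47

Σ = (8) + (-10) + (-20) + (-26) + (-46) = -94
Area = |Σ|/2 = 47.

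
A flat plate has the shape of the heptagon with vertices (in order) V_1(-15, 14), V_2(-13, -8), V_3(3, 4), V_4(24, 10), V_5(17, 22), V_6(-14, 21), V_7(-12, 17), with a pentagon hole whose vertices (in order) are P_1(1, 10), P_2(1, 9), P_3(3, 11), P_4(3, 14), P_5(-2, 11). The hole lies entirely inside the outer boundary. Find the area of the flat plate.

Outer boundary:
Apply the surveyor's formula: 2A = Σ (x_i·y_{i+1} − x_{i+1}·y_i), indices taken mod 7.
Σ = (302) + (-28) + (-66) + (358) + (665) + (14) + (87) = 1332
Area = |Σ|/2 = 666.
Hole:
Apply the shoelace formula: 2A = Σ (x_i·y_{i+1} − x_{i+1}·y_i), indices taken mod 5.
Σ = (-1) + (-16) + (9) + (61) + (-31) = 22
Area = |Σ|/2 = 11.
Net area = 666 − 11 = 655.

655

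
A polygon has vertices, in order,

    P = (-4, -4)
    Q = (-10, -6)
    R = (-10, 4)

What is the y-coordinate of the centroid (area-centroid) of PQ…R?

Apply the shoelace (surveyor's) formula. First the cross-terms c_i = x_i·y_{i+1} − x_{i+1}·y_i:
  -16, -100, 56  ⇒  2A = -60, A = -30.
Then Σ (y_i + y_{i+1})·c_i = 360, so ȳ = 360 / (6·(-30)) = -2.

-2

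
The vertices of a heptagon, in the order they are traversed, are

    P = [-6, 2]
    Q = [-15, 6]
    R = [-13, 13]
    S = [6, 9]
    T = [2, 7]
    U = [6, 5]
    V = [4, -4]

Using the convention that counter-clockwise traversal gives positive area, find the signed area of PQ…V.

-193

Σ = (-6) + (-117) + (-195) + (24) + (-32) + (-44) + (-16) = -386
Signed area = Σ/2 = -193 (negative ⇒ clockwise traversal).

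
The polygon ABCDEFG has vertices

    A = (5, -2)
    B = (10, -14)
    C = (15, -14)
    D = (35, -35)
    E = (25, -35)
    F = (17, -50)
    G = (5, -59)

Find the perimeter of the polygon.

|AB| = √((5)² + (-12)²) = √169 = 13
|BC| = √((5)² + (0)²) = √25 = 5
|CD| = √((20)² + (-21)²) = √841 = 29
|DE| = √((-10)² + (0)²) = √100 = 10
|EF| = √((-8)² + (-15)²) = √289 = 17
|FG| = √((-12)² + (-9)²) = √225 = 15
|GA| = √((0)² + (57)²) = √3249 = 57
Perimeter = 13 + 5 + 29 + 10 + 17 + 15 + 57 = 146.

146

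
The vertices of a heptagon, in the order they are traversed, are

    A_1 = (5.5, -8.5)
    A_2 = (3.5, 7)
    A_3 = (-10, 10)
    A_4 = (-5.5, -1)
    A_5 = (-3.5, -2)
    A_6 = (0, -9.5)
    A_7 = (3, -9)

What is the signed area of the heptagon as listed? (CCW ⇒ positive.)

Apply Gauss's area formula: 2A = Σ (x_i·y_{i+1} − x_{i+1}·y_i), indices taken mod 7.
Σ = (68.25) + (105) + (65) + (7.5) + (33.25) + (28.5) + (24) = 331.5
Signed area = Σ/2 = 165.75 (positive ⇒ counter-clockwise traversal).

165.75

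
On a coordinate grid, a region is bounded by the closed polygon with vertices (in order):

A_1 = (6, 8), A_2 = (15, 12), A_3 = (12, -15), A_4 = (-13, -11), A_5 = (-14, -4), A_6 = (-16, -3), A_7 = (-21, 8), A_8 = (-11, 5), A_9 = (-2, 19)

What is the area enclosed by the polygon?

702.5

Σ = (-48) + (-369) + (-327) + (-102) + (-22) + (-191) + (-17) + (-199) + (-130) = -1405
Area = |Σ|/2 = 702.5.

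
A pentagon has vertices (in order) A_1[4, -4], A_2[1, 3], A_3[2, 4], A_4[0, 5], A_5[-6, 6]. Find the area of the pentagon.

27

A_1→A_2: (4)(3) − (1)(-4) = 16
A_2→A_3: (1)(4) − (2)(3) = -2
A_3→A_4: (2)(5) − (0)(4) = 10
A_4→A_5: (0)(6) − (-6)(5) = 30
A_5→A_1: (-6)(-4) − (4)(6) = 0
Σ = 54
Area = |Σ|/2 = 27.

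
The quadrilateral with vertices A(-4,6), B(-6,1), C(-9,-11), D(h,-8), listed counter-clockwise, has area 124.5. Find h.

The doubled signed area Σ (x_i y_{i+1} − x_{i+1} y_i) is linear in h.
With h=0 it equals 147; the coefficient of h is 17 (from the two edges through D).
So 17·h + 147 = 2·124.5 = 249 ⇒ h = 6.

6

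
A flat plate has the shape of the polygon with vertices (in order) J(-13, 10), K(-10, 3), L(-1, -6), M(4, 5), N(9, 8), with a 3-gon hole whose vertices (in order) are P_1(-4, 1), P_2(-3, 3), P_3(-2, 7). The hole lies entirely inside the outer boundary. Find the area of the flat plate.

Outer boundary:
Apply the shoelace formula: 2A = Σ (x_i·y_{i+1} − x_{i+1}·y_i), indices taken mod 5.
Σ = (61) + (63) + (19) + (-13) + (194) = 324
Area = |Σ|/2 = 162.
Hole:
P_1→P_2: (-4)(3) − (-3)(1) = -9
P_2→P_3: (-3)(7) − (-2)(3) = -15
P_3→P_1: (-2)(1) − (-4)(7) = 26
Σ = 2
Area = |Σ|/2 = 1.
Net area = 162 − 1 = 161.

161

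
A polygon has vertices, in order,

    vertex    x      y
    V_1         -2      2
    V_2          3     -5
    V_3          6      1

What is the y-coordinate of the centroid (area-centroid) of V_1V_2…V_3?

Apply the shoelace (surveyor's) formula. First the cross-terms c_i = x_i·y_{i+1} − x_{i+1}·y_i:
  4, 33, 14  ⇒  2A = 51, A = 25.5.
Then Σ (y_i + y_{i+1})·c_i = -102, so ȳ = -102 / (6·25.5) = -2/3.

-2/3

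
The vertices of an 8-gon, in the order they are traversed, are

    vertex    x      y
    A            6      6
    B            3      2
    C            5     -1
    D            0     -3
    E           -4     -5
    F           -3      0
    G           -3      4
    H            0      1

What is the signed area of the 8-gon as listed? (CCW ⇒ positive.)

Σ = (-6) + (-13) + (-15) + (-12) + (-15) + (-12) + (-3) + (-6) = -82
Signed area = Σ/2 = -41 (negative ⇒ clockwise traversal).

-41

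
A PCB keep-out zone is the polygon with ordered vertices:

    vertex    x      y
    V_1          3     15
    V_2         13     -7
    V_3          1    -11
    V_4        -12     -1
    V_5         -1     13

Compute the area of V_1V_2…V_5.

V_1→V_2: (3)(-7) − (13)(15) = -216
V_2→V_3: (13)(-11) − (1)(-7) = -136
V_3→V_4: (1)(-1) − (-12)(-11) = -133
V_4→V_5: (-12)(13) − (-1)(-1) = -157
V_5→V_1: (-1)(15) − (3)(13) = -54
Σ = -696
Area = |Σ|/2 = 348.

348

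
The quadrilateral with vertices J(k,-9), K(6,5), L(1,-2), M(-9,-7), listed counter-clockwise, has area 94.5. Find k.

Write out the shoelace sum; only the two edges meeting at J involve k:
2·Area = [((-9)·(-9) − k·(-7)) + (k·5 − 6·(-9))] + -42
       = 12·k + 93 = 189
⇒ k = 8.

8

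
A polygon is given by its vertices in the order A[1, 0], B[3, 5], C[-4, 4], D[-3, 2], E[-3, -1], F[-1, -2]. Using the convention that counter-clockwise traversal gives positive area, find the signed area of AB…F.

28.5

A→B: (1)(5) − (3)(0) = 5
B→C: (3)(4) − (-4)(5) = 32
C→D: (-4)(2) − (-3)(4) = 4
D→E: (-3)(-1) − (-3)(2) = 9
E→F: (-3)(-2) − (-1)(-1) = 5
F→A: (-1)(0) − (1)(-2) = 2
Σ = 57
Signed area = Σ/2 = 28.5 (positive ⇒ counter-clockwise traversal).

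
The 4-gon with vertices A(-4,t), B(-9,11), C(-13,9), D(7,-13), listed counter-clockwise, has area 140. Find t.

13

The doubled signed area Σ (x_i y_{i+1} − x_{i+1} y_i) is linear in t.
With t=0 it equals 72; the coefficient of t is 16 (from the two edges through A).
So 16·t + 72 = 2·140 = 280 ⇒ t = 13.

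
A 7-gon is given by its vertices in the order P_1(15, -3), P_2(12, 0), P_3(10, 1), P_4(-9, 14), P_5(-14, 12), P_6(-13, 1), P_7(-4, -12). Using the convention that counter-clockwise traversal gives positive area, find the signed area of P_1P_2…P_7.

389.5

Apply the shoelace formula: 2A = Σ (x_i·y_{i+1} − x_{i+1}·y_i), indices taken mod 7.
P_1→P_2: (15)(0) − (12)(-3) = 36
P_2→P_3: (12)(1) − (10)(0) = 12
P_3→P_4: (10)(14) − (-9)(1) = 149
P_4→P_5: (-9)(12) − (-14)(14) = 88
P_5→P_6: (-14)(1) − (-13)(12) = 142
P_6→P_7: (-13)(-12) − (-4)(1) = 160
P_7→P_1: (-4)(-3) − (15)(-12) = 192
Σ = 779
Signed area = Σ/2 = 389.5 (positive ⇒ counter-clockwise traversal).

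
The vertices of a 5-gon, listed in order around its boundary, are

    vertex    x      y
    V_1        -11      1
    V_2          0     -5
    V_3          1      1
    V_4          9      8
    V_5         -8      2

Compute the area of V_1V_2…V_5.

77.5

V_1→V_2: (-11)(-5) − (0)(1) = 55
V_2→V_3: (0)(1) − (1)(-5) = 5
V_3→V_4: (1)(8) − (9)(1) = -1
V_4→V_5: (9)(2) − (-8)(8) = 82
V_5→V_1: (-8)(1) − (-11)(2) = 14
Σ = 155
Area = |Σ|/2 = 77.5.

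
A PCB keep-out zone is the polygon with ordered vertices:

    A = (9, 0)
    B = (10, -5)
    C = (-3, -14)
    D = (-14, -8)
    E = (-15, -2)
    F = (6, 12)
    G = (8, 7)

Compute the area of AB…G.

Cross-terms: -45, -155, -172, -92, -168, -54, -63  ⇒  Σ = -749
Area = |Σ|/2 = 374.5.

374.5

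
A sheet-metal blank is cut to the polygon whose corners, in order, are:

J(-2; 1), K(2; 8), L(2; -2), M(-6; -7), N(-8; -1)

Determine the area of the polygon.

62

Apply the shoelace (surveyor's) formula: 2A = Σ (x_i·y_{i+1} − x_{i+1}·y_i), indices taken mod 5.
Σ = (-18) + (-20) + (-26) + (-50) + (-10) = -124
Area = |Σ|/2 = 62.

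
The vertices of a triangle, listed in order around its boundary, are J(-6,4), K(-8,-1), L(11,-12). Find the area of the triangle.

58.5

J→K: (-6)(-1) − (-8)(4) = 38
K→L: (-8)(-12) − (11)(-1) = 107
L→J: (11)(4) − (-6)(-12) = -28
Σ = 117
Area = |Σ|/2 = 58.5.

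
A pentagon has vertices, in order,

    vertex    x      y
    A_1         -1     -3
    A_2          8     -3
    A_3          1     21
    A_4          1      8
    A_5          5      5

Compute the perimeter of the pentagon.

62

|A_1A_2| = √((9)² + (0)²) = √81 = 9
|A_2A_3| = √((-7)² + (24)²) = √625 = 25
|A_3A_4| = √((0)² + (-13)²) = √169 = 13
|A_4A_5| = √((4)² + (-3)²) = √25 = 5
|A_5A_1| = √((-6)² + (-8)²) = √100 = 10
Perimeter = 9 + 25 + 13 + 5 + 10 = 62.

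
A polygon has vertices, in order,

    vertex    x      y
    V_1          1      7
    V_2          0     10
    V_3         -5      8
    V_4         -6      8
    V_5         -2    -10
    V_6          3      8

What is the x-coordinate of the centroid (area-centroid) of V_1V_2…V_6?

Apply the shoelace (surveyor's) formula. First the cross-terms c_i = x_i·y_{i+1} − x_{i+1}·y_i:
  10, 50, 8, 76, 14, 13  ⇒  2A = 171, A = 85.5.
Then Σ (x_i + x_{i+1})·c_i = -870, so x̄ = -870 / (6·85.5) = -290/171.

-290/171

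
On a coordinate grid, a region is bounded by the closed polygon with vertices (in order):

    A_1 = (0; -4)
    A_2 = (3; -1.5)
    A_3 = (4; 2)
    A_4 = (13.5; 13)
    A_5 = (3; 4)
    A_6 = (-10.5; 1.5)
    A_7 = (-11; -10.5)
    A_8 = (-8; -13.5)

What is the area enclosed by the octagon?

166.875

Apply Gauss's area formula: 2A = Σ (x_i·y_{i+1} − x_{i+1}·y_i), indices taken mod 8.
Σ = (12) + (12) + (25) + (15) + (46.5) + (126.75) + (64.5) + (32) = 333.75
Area = |Σ|/2 = 166.875.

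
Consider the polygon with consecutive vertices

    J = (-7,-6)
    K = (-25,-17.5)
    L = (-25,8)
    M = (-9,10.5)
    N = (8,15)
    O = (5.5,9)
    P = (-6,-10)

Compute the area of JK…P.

560

Apply the shoelace formula: 2A = Σ (x_i·y_{i+1} − x_{i+1}·y_i), indices taken mod 7.
J→K: (-7)(-17.5) − (-25)(-6) = -27.5
K→L: (-25)(8) − (-25)(-17.5) = -637.5
L→M: (-25)(10.5) − (-9)(8) = -190.5
M→N: (-9)(15) − (8)(10.5) = -219
N→O: (8)(9) − (5.5)(15) = -10.5
O→P: (5.5)(-10) − (-6)(9) = -1
P→J: (-6)(-6) − (-7)(-10) = -34
Σ = -1120
Area = |Σ|/2 = 560.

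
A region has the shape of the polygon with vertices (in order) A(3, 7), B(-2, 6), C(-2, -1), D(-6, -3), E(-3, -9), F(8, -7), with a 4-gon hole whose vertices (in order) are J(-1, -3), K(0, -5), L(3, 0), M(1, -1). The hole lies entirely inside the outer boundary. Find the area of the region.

Outer boundary:
Apply the surveyor's formula: 2A = Σ (x_i·y_{i+1} − x_{i+1}·y_i), indices taken mod 6.
A→B: (3)(6) − (-2)(7) = 32
B→C: (-2)(-1) − (-2)(6) = 14
C→D: (-2)(-3) − (-6)(-1) = 0
D→E: (-6)(-9) − (-3)(-3) = 45
E→F: (-3)(-7) − (8)(-9) = 93
F→A: (8)(7) − (3)(-7) = 77
Σ = 261
Area = |Σ|/2 = 130.5.
Hole:
Apply the shoelace (surveyor's) formula: 2A = Σ (x_i·y_{i+1} − x_{i+1}·y_i), indices taken mod 4.
Σ = (5) + (15) + (-3) + (-4) = 13
Area = |Σ|/2 = 6.5.
Net area = 130.5 − 6.5 = 124.

124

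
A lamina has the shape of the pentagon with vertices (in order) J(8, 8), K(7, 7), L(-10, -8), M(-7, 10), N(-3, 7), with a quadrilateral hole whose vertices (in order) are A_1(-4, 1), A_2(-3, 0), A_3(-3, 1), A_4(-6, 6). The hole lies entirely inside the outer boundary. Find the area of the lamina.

117.5

Outer boundary:
Σ = (0) + (14) + (-156) + (-19) + (-80) = -241
Area = |Σ|/2 = 120.5.
Hole:
Apply the shoelace formula: 2A = Σ (x_i·y_{i+1} − x_{i+1}·y_i), indices taken mod 4.
A_1→A_2: (-4)(0) − (-3)(1) = 3
A_2→A_3: (-3)(1) − (-3)(0) = -3
A_3→A_4: (-3)(6) − (-6)(1) = -12
A_4→A_1: (-6)(1) − (-4)(6) = 18
Σ = 6
Area = |Σ|/2 = 3.
Net area = 120.5 − 3 = 117.5.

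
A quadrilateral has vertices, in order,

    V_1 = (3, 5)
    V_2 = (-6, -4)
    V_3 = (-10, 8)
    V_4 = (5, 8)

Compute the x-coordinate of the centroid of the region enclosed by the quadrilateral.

-218/63

Apply the shoelace (surveyor's) formula. First the cross-terms c_i = x_i·y_{i+1} − x_{i+1}·y_i:
  18, -88, -120, 1  ⇒  2A = -189, A = -94.5.
Then Σ (x_i + x_{i+1})·c_i = 1962, so x̄ = 1962 / (6·(-94.5)) = -218/63.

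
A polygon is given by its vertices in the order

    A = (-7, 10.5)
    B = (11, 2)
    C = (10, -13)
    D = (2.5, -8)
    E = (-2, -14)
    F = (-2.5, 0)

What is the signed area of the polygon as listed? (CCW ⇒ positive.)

-226.125

Apply Gauss's area formula: 2A = Σ (x_i·y_{i+1} − x_{i+1}·y_i), indices taken mod 6.
Σ = (-129.5) + (-163) + (-47.5) + (-51) + (-35) + (-26.25) = -452.25
Signed area = Σ/2 = -226.125 (negative ⇒ clockwise traversal).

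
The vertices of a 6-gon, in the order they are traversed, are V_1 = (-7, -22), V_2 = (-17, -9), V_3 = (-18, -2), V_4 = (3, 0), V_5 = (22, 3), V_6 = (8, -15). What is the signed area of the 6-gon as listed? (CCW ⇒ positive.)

-529.5

Apply the shoelace (surveyor's) formula: 2A = Σ (x_i·y_{i+1} − x_{i+1}·y_i), indices taken mod 6.
Σ = (-311) + (-128) + (6) + (9) + (-354) + (-281) = -1059
Signed area = Σ/2 = -529.5 (negative ⇒ clockwise traversal).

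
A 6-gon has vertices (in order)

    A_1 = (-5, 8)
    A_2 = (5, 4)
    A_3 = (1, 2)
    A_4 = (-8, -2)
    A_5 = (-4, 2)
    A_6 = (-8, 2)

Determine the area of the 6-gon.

Cross-terms: -60, 6, 14, -24, 8, -54  ⇒  Σ = -110
Area = |Σ|/2 = 55.

55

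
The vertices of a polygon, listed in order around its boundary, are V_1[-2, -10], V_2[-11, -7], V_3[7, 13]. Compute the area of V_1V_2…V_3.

117

V_1→V_2: (-2)(-7) − (-11)(-10) = -96
V_2→V_3: (-11)(13) − (7)(-7) = -94
V_3→V_1: (7)(-10) − (-2)(13) = -44
Σ = -234
Area = |Σ|/2 = 117.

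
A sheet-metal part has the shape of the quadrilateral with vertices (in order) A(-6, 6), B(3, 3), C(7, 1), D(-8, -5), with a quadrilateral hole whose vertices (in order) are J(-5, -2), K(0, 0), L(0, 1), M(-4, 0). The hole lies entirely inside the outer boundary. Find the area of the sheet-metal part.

Outer boundary:
Apply the shoelace (surveyor's) formula: 2A = Σ (x_i·y_{i+1} − x_{i+1}·y_i), indices taken mod 4.
A→B: (-6)(3) − (3)(6) = -36
B→C: (3)(1) − (7)(3) = -18
C→D: (7)(-5) − (-8)(1) = -27
D→A: (-8)(6) − (-6)(-5) = -78
Σ = -159
Area = |Σ|/2 = 79.5.
Hole:
J→K: (-5)(0) − (0)(-2) = 0
K→L: (0)(1) − (0)(0) = 0
L→M: (0)(0) − (-4)(1) = 4
M→J: (-4)(-2) − (-5)(0) = 8
Σ = 12
Area = |Σ|/2 = 6.
Net area = 79.5 − 6 = 73.5.

73.5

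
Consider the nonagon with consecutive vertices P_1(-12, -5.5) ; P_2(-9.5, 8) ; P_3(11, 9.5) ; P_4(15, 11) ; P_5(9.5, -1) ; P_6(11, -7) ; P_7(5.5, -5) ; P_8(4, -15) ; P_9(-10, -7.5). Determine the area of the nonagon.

Apply the shoelace (surveyor's) formula: 2A = Σ (x_i·y_{i+1} − x_{i+1}·y_i), indices taken mod 9.
Cross-terms: -148.25, -178.25, -21.5, -119.5, -55.5, -16.5, -62.5, -180, -35  ⇒  Σ = -817
Area = |Σ|/2 = 408.5.

408.5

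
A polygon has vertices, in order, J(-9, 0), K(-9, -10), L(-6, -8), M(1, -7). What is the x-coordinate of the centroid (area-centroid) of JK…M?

Apply the surveyor's formula. First the cross-terms c_i = x_i·y_{i+1} − x_{i+1}·y_i:
  90, 12, 50, -63  ⇒  2A = 89, A = 44.5.
Then Σ (x_i + x_{i+1})·c_i = -1546, so x̄ = -1546 / (6·44.5) = -1546/267.

-1546/267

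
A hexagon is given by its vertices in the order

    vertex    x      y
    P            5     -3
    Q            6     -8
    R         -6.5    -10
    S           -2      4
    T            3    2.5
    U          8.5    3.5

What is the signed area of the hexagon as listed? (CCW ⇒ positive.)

-125.375

Σ = (-22) + (-112) + (-46) + (-17) + (-10.75) + (-43) = -250.75
Signed area = Σ/2 = -125.375 (negative ⇒ clockwise traversal).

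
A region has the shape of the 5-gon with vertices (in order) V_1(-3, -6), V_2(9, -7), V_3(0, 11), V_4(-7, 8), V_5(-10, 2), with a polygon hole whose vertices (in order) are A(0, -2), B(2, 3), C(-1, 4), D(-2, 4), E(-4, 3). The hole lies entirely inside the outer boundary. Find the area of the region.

Outer boundary:
Apply the shoelace (surveyor's) formula: 2A = Σ (x_i·y_{i+1} − x_{i+1}·y_i), indices taken mod 5.
V_1→V_2: (-3)(-7) − (9)(-6) = 75
V_2→V_3: (9)(11) − (0)(-7) = 99
V_3→V_4: (0)(8) − (-7)(11) = 77
V_4→V_5: (-7)(2) − (-10)(8) = 66
V_5→V_1: (-10)(-6) − (-3)(2) = 66
Σ = 383
Area = |Σ|/2 = 191.5.
Hole:
Apply Gauss's area formula: 2A = Σ (x_i·y_{i+1} − x_{i+1}·y_i), indices taken mod 5.
A→B: (0)(3) − (2)(-2) = 4
B→C: (2)(4) − (-1)(3) = 11
C→D: (-1)(4) − (-2)(4) = 4
D→E: (-2)(3) − (-4)(4) = 10
E→A: (-4)(-2) − (0)(3) = 8
Σ = 37
Area = |Σ|/2 = 18.5.
Net area = 191.5 − 18.5 = 173.

173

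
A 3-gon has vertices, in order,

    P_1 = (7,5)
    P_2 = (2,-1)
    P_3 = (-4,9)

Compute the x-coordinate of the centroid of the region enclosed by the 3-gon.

5/3

Apply Gauss's area formula. First the cross-terms c_i = x_i·y_{i+1} − x_{i+1}·y_i:
  -17, 14, -83  ⇒  2A = -86, A = -43.
Then Σ (x_i + x_{i+1})·c_i = -430, so x̄ = -430 / (6·(-43)) = 5/3.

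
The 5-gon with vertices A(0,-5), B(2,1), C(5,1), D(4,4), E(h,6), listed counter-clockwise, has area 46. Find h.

The doubled signed area Σ (x_i y_{i+1} − x_{i+1} y_i) is linear in h.
With h=0 it equals 47; the coefficient of h is -9 (from the two edges through E).
So -9·h + 47 = 2·46 = 92 ⇒ h = -5.

-5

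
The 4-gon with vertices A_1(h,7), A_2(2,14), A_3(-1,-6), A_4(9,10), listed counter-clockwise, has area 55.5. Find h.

4

The doubled signed area Σ (x_i y_{i+1} − x_{i+1} y_i) is linear in h.
With h=0 it equals 95; the coefficient of h is 4 (from the two edges through A_1).
So 4·h + 95 = 2·55.5 = 111 ⇒ h = 4.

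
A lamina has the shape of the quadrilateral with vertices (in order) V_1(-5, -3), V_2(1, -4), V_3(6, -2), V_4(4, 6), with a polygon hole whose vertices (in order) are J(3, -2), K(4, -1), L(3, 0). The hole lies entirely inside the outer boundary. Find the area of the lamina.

52.5

Outer boundary:
Cross-terms: 23, 22, 44, 18  ⇒  Σ = 107
Area = |Σ|/2 = 53.5.
Hole:
Apply the shoelace formula: 2A = Σ (x_i·y_{i+1} − x_{i+1}·y_i), indices taken mod 3.
Σ = (5) + (3) + (-6) = 2
Area = |Σ|/2 = 1.
Net area = 53.5 − 1 = 52.5.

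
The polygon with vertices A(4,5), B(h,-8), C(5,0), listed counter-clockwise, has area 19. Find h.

-1

Write out the shoelace sum; only the two edges meeting at B involve h:
2·Area = [(4·(-8) − h·5) + (h·0 − 5·(-8))] + 25
       = -5·h + 33 = 38
⇒ h = -1.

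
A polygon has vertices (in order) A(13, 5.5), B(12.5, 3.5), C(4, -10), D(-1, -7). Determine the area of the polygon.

Apply the shoelace formula: 2A = Σ (x_i·y_{i+1} − x_{i+1}·y_i), indices taken mod 4.
Σ = (-23.25) + (-139) + (-38) + (85.5) = -114.75
Area = |Σ|/2 = 57.375.

57.375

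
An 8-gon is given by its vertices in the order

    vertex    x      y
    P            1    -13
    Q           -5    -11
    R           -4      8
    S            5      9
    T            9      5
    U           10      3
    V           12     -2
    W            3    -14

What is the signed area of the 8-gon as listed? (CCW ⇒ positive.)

-279

Apply Gauss's area formula: 2A = Σ (x_i·y_{i+1} − x_{i+1}·y_i), indices taken mod 8.
Σ = (-76) + (-84) + (-76) + (-56) + (-23) + (-56) + (-162) + (-25) = -558
Signed area = Σ/2 = -279 (negative ⇒ clockwise traversal).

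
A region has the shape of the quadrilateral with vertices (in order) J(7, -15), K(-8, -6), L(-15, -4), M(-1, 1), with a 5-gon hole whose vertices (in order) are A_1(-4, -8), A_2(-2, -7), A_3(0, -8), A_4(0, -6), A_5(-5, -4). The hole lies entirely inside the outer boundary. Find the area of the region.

Outer boundary:
Apply the shoelace formula: 2A = Σ (x_i·y_{i+1} − x_{i+1}·y_i), indices taken mod 4.
Σ = (-162) + (-58) + (-19) + (8) = -231
Area = |Σ|/2 = 115.5.
Hole:
Σ = (12) + (16) + (0) + (-30) + (24) = 22
Area = |Σ|/2 = 11.
Net area = 115.5 − 11 = 104.5.

104.5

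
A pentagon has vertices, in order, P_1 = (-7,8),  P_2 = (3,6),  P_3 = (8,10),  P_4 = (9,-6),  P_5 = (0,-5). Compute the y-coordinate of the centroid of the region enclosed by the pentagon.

229/151

Apply the surveyor's formula. First the cross-terms c_i = x_i·y_{i+1} − x_{i+1}·y_i:
  -66, -18, -138, -45, -35  ⇒  2A = -302, A = -151.
Then Σ (y_i + y_{i+1})·c_i = -1374, so ȳ = -1374 / (6·(-151)) = 229/151.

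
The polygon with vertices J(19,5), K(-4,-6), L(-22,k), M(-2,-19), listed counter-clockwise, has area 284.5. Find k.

-13

Write out the shoelace sum; only the two edges meeting at L involve k:
2·Area = [((-4)·k − (-22)·(-6)) + ((-22)·(-19) − (-2)·k)] + 257
       = -2·k + 543 = 569
⇒ k = -13.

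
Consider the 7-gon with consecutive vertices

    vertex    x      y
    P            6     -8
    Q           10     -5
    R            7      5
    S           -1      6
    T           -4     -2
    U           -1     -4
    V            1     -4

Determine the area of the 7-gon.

123

Σ = (50) + (85) + (47) + (26) + (14) + (8) + (16) = 246
Area = |Σ|/2 = 123.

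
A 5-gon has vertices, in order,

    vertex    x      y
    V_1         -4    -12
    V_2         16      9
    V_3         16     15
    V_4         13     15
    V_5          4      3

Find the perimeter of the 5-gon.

|V_1V_2| = √((20)² + (21)²) = √841 = 29
|V_2V_3| = √((0)² + (6)²) = √36 = 6
|V_3V_4| = √((-3)² + (0)²) = √9 = 3
|V_4V_5| = √((-9)² + (-12)²) = √225 = 15
|V_5V_1| = √((-8)² + (-15)²) = √289 = 17
Perimeter = 29 + 6 + 3 + 15 + 17 = 70.

70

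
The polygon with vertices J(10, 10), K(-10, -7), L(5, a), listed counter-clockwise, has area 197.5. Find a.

-14

Write out the shoelace sum; only the two edges meeting at L involve a:
2·Area = [((-10)·a − 5·(-7)) + (5·10 − 10·a)] + 30
       = -20·a + 115 = 395
⇒ a = -14.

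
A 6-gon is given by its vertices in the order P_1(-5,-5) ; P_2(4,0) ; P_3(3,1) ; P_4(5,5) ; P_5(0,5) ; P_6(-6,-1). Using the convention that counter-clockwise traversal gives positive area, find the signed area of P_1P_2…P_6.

Σ = (20) + (4) + (10) + (25) + (30) + (25) = 114
Signed area = Σ/2 = 57 (positive ⇒ counter-clockwise traversal).

57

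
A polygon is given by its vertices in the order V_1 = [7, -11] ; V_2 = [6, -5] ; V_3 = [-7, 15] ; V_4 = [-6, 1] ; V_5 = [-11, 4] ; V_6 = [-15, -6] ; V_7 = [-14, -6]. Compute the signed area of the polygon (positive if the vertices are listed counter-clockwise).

Cross-terms: 31, 55, 83, -13, 126, 6, 196  ⇒  Σ = 484
Signed area = Σ/2 = 242 (positive ⇒ counter-clockwise traversal).

242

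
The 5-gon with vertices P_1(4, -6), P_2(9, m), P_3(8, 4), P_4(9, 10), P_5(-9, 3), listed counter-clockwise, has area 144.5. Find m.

1

Write out the shoelace sum; only the two edges meeting at P_2 involve m:
2·Area = [(4·m − 9·(-6)) + (9·4 − 8·m)] + 203
       = -4·m + 293 = 289
⇒ m = 1.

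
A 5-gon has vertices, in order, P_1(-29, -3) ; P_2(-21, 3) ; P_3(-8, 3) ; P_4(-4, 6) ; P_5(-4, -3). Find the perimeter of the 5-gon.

|P_1P_2| = √((8)² + (6)²) = √100 = 10
|P_2P_3| = √((13)² + (0)²) = √169 = 13
|P_3P_4| = √((4)² + (3)²) = √25 = 5
|P_4P_5| = √((0)² + (-9)²) = √81 = 9
|P_5P_1| = √((-25)² + (0)²) = √625 = 25
Perimeter = 10 + 13 + 5 + 9 + 25 = 62.

62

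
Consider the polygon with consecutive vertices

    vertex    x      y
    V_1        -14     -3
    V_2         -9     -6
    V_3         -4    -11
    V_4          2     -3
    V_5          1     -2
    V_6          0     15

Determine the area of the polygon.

Apply the shoelace formula: 2A = Σ (x_i·y_{i+1} − x_{i+1}·y_i), indices taken mod 6.
V_1→V_2: (-14)(-6) − (-9)(-3) = 57
V_2→V_3: (-9)(-11) − (-4)(-6) = 75
V_3→V_4: (-4)(-3) − (2)(-11) = 34
V_4→V_5: (2)(-2) − (1)(-3) = -1
V_5→V_6: (1)(15) − (0)(-2) = 15
V_6→V_1: (0)(-3) − (-14)(15) = 210
Σ = 390
Area = |Σ|/2 = 195.

195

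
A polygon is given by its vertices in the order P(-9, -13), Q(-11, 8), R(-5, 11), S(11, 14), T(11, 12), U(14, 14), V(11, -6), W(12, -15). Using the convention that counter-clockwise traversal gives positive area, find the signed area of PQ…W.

P→Q: (-9)(8) − (-11)(-13) = -215
Q→R: (-11)(11) − (-5)(8) = -81
R→S: (-5)(14) − (11)(11) = -191
S→T: (11)(12) − (11)(14) = -22
T→U: (11)(14) − (14)(12) = -14
U→V: (14)(-6) − (11)(14) = -238
V→W: (11)(-15) − (12)(-6) = -93
W→P: (12)(-13) − (-9)(-15) = -291
Σ = -1145
Signed area = Σ/2 = -572.5 (negative ⇒ clockwise traversal).

-572.5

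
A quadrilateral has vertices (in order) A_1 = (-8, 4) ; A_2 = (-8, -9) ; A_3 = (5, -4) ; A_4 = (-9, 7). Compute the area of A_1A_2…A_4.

100

Apply the shoelace (surveyor's) formula: 2A = Σ (x_i·y_{i+1} − x_{i+1}·y_i), indices taken mod 4.
Σ = (104) + (77) + (-1) + (20) = 200
Area = |Σ|/2 = 100.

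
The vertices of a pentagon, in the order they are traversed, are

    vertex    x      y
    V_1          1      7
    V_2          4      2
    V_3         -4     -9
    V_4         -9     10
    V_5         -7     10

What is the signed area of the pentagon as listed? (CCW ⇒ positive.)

Apply the surveyor's formula: 2A = Σ (x_i·y_{i+1} − x_{i+1}·y_i), indices taken mod 5.
Σ = (-26) + (-28) + (-121) + (-20) + (-59) = -254
Signed area = Σ/2 = -127 (negative ⇒ clockwise traversal).

-127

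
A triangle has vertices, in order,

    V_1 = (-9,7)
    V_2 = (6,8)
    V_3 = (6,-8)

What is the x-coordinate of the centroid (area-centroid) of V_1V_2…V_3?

Apply Gauss's area formula. First the cross-terms c_i = x_i·y_{i+1} − x_{i+1}·y_i:
  -114, -96, -30  ⇒  2A = -240, A = -120.
Then Σ (x_i + x_{i+1})·c_i = -720, so x̄ = -720 / (6·(-120)) = 1.

1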